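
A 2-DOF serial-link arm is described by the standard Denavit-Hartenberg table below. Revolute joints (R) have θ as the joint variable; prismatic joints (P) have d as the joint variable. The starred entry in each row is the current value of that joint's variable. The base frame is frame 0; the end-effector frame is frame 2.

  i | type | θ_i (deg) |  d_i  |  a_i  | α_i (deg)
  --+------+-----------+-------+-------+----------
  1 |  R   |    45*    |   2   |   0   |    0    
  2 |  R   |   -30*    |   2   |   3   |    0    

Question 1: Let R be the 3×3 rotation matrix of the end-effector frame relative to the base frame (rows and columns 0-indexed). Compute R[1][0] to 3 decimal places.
End-effector x-axis (col 0 of R) = (0.9659,0.2588,0.0000)
R[1][0] = 0.2588

0.259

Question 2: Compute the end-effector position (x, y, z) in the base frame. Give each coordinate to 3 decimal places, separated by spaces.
after link 1: o_1 = (0.0000, 0.0000, 2.0000)
after link 2: o_2 = (2.8978, 0.7765, 4.0000)

2.898 0.776 4.000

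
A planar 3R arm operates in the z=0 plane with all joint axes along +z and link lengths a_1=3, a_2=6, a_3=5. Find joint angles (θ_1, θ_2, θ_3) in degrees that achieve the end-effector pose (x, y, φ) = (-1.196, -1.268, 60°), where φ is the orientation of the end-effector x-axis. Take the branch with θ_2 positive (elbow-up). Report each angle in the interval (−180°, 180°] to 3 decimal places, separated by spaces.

wrist centre = target − a_3·(cos φ, sin φ) = (-3.6960, -5.5981)
cos θ_2 = (44.9994−3²−6²)/(2·3·6) = -0.0000; θ_2 = 90.0009° (elbow-up)
β = atan2(-5.5981,-3.6960) = -123.4336°; ψ = atan2(6.0000,2.9999) = 63.4357°
θ_1 = β − ψ = -186.8693°
θ_3 = φ − θ_1 − θ_2 = 156.8684° (wrapped to (-180°,180°])

173.131 90.001 156.868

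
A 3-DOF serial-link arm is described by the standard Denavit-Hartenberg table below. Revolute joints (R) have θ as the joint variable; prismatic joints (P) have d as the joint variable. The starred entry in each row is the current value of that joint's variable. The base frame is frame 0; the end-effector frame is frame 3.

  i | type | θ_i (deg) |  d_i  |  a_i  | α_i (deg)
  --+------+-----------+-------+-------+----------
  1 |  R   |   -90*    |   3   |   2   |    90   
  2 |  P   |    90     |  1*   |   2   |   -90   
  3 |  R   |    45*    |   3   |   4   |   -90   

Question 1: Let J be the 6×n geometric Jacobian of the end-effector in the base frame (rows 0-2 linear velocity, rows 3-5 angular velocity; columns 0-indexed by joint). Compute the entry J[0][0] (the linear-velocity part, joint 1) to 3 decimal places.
-1.000

axis z_0 = ẑ; lever o_n−o_0 = (1.8284,1.0000,7.8284)
cross product → J_v[:, 0] = (-1.0000,1.8284,0.0000)
J_ω[:, 0] = z_0
entry J[0][0] = -1.0000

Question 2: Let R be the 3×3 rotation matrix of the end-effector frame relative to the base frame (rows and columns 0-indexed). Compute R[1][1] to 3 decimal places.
End-effector y-axis (col 1 of R) = (0.0000,-1.0000,-0.0000)
R[1][1] = -1.0000

-1.000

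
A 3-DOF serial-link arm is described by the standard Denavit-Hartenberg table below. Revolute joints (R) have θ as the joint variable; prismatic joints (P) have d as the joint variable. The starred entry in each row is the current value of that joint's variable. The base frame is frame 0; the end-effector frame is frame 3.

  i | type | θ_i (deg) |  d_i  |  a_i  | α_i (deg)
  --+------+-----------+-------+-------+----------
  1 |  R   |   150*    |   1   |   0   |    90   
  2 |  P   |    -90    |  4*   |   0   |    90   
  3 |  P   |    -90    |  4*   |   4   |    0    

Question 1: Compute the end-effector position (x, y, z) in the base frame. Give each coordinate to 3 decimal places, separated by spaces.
after link 1: o_1 = (0.0000, 0.0000, 1.0000)
after link 2: o_2 = (2.0000, 3.4641, 1.0000)
after link 3: o_3 = (3.4641, -2.0000, 1.0000)

3.464 -2.000 1.000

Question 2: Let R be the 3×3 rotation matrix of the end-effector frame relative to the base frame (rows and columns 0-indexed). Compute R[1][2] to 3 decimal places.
-0.500

End-effector z-axis (col 2 of R) = (0.8660,-0.5000,-0.0000)
R[1][2] = -0.5000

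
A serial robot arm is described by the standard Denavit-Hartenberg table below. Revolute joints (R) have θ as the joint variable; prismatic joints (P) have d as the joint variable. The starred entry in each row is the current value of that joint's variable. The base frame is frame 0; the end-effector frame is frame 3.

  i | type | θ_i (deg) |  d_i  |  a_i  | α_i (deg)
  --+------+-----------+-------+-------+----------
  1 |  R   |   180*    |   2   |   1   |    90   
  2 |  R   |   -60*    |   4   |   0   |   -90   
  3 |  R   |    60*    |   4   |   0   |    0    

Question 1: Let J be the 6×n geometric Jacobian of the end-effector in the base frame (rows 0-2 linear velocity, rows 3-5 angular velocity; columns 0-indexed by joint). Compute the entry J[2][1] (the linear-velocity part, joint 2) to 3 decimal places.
3.464

axis z_1 = (0.0000,1.0000,0.0000); lever o_n−o_1 = (-3.4641,4.0000,2.0000)
cross product → J_v[:, 1] = (2.0000,-0.0000,3.4641)
J_ω[:, 1] = z_1
entry J[2][1] = 3.4641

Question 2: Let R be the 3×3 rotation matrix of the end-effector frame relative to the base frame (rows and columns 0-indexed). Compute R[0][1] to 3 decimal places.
0.433

End-effector y-axis (col 1 of R) = (0.4330,-0.5000,0.7500)
R[0][1] = 0.4330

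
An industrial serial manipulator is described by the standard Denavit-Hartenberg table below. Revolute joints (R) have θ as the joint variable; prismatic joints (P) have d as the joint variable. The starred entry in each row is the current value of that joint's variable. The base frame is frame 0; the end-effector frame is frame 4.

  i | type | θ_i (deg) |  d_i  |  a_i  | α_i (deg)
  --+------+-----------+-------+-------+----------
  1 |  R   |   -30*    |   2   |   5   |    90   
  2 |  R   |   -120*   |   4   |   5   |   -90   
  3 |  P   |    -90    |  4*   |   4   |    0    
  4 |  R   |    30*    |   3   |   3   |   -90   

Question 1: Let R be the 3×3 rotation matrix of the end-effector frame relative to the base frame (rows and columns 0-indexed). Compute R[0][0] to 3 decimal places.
-0.650

End-effector x-axis (col 0 of R) = (-0.6495,-0.6250,-0.4330)
R[0][0] = -0.6495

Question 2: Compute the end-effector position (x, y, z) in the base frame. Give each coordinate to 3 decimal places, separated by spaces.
after link 1: o_1 = (4.3301, -2.5000, 2.0000)
after link 2: o_2 = (0.1651, -4.7141, -2.3301)
after link 3: o_3 = (1.1651, -9.9103, -4.3301)
after link 4: o_4 = (1.4665, -13.0843, -7.1292)

1.467 -13.084 -7.129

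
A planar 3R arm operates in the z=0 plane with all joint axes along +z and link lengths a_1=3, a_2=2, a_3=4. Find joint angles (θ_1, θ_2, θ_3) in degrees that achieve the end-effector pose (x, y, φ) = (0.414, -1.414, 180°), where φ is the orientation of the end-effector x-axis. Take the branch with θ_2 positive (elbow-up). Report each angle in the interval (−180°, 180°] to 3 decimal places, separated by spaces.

-35.533 45.017 170.516

wrist centre = target − a_3·(cos φ, sin φ) = (4.4140, -1.4140)
cos θ_2 = (21.4828−3²−2²)/(2·3·2) = 0.7069; θ_2 = 45.0168° (elbow-up)
β = atan2(-1.4140,4.4140) = -17.7626°; ψ = atan2(1.4146,4.4138) = 17.7707°
θ_1 = β − ψ = -35.5333°
θ_3 = φ − θ_1 − θ_2 = 170.5165° (wrapped to (-180°,180°])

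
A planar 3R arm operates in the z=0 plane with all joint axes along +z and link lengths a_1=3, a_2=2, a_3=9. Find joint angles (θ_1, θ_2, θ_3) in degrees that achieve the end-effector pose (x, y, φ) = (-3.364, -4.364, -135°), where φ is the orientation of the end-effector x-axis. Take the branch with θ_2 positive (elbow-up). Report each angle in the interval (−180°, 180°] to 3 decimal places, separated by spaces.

wrist centre = target − a_3·(cos φ, sin φ) = (3.0000, 2.0000)
cos θ_2 = (12.9996−3²−2²)/(2·3·2) = -0.0000; θ_2 = 90.0019° (elbow-up)
β = atan2(2.0000,3.0000) = 33.6899°; ψ = atan2(2.0000,2.9999) = 33.6906°
θ_1 = β − ψ = -0.0007°
θ_3 = φ − θ_1 − θ_2 = 134.9989° (wrapped to (-180°,180°])

-0.001 90.002 134.999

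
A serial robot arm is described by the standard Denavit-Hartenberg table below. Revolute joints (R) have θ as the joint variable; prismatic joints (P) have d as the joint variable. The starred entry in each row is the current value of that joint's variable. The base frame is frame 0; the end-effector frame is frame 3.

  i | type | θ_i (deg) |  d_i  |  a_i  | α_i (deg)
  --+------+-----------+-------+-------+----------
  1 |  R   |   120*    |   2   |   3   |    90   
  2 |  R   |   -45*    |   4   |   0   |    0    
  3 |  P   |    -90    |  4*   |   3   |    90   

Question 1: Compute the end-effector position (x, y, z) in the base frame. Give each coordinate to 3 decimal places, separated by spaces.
6.489 4.761 -0.121

after link 1: o_1 = (-1.5000, 2.5981, 2.0000)
after link 2: o_2 = (1.9641, 4.5981, 2.0000)
after link 3: o_3 = (6.4889, 4.7610, -0.1213)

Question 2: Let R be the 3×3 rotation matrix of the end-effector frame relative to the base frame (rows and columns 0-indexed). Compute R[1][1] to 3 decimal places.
0.500

End-effector y-axis (col 1 of R) = (0.8660,0.5000,0.0000)
R[1][1] = 0.5000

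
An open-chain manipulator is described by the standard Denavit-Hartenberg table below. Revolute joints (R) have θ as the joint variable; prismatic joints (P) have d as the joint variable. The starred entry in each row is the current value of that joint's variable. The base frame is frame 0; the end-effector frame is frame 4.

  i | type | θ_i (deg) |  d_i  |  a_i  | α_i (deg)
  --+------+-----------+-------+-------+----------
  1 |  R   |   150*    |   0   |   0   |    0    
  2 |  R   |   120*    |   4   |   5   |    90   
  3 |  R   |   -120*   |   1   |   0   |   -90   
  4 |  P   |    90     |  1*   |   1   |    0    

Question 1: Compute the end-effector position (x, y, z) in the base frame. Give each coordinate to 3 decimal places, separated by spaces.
after link 1: o_1 = (0.0000, 0.0000, 0.0000)
after link 2: o_2 = (-0.0000, -5.0000, 4.0000)
after link 3: o_3 = (-1.0000, -5.0000, 4.0000)
after link 4: o_4 = (-0.0000, -5.8660, 3.5000)

-0.000 -5.866 3.500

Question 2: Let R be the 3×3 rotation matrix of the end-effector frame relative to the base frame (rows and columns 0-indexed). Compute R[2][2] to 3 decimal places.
-0.500

End-effector z-axis (col 2 of R) = (-0.0000,-0.8660,-0.5000)
R[2][2] = -0.5000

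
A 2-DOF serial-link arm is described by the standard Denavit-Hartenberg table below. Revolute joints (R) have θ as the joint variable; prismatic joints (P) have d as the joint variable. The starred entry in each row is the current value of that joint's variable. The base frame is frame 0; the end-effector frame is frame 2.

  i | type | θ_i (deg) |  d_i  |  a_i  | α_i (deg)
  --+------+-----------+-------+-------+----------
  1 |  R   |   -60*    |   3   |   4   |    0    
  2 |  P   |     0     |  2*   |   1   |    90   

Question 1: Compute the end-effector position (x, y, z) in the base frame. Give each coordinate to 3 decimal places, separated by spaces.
after link 1: o_1 = (2.0000, -3.4641, 3.0000)
after link 2: o_2 = (2.5000, -4.3301, 5.0000)

2.500 -4.330 5.000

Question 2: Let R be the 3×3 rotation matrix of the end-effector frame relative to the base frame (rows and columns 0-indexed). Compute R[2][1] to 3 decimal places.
End-effector y-axis (col 1 of R) = (0.0000,0.0000,1.0000)
R[2][1] = 1.0000

1.000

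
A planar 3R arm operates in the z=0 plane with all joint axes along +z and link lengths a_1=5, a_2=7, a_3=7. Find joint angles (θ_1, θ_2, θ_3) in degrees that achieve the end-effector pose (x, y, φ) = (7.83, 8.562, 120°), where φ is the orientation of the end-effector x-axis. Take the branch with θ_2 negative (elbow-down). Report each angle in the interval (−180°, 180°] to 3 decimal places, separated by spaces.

30.003 -30.006 120.003

wrist centre = target − a_3·(cos φ, sin φ) = (11.3300, 2.4998)
cos θ_2 = (134.6180−5²−7²)/(2·5·7) = 0.8660; θ_2 = -30.0062° (elbow-down)
β = atan2(2.4998,11.3300) = 12.4423°; ψ = atan2(-3.5007,11.0618) = -17.5607°
θ_1 = β − ψ = 30.0029°
θ_3 = φ − θ_1 − θ_2 = 120.0033° (wrapped to (-180°,180°])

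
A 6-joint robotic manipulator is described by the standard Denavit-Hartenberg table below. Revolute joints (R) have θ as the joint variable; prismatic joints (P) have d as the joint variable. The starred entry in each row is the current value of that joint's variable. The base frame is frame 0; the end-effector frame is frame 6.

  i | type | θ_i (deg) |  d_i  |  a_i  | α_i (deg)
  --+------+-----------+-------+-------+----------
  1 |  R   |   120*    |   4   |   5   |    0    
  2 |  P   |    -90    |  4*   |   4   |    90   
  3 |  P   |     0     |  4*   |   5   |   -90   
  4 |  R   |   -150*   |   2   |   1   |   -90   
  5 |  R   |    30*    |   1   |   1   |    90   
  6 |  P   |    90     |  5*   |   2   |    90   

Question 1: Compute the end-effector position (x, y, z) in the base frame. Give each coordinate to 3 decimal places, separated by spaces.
7.709 0.085 13.830

after link 1: o_1 = (-2.5000, 4.3301, 4.0000)
after link 2: o_2 = (0.9641, 6.3301, 8.0000)
after link 3: o_3 = (7.2942, 5.3660, 8.0000)
after link 4: o_4 = (6.7942, 4.5000, 10.0000)
after link 5: o_5 = (7.2272, 3.2500, 9.5000)
after link 6: o_6 = (7.7093, 0.0849, 13.8301)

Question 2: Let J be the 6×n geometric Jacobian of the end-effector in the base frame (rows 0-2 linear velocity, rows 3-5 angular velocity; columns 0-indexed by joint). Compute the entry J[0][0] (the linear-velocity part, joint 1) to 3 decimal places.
axis z_0 = ẑ; lever o_n−o_0 = (7.7093,0.0849,13.8301)
cross product → J_v[:, 0] = (-0.0849,7.7093,0.0000)
J_ω[:, 0] = z_0
entry J[0][0] = -0.0849

-0.085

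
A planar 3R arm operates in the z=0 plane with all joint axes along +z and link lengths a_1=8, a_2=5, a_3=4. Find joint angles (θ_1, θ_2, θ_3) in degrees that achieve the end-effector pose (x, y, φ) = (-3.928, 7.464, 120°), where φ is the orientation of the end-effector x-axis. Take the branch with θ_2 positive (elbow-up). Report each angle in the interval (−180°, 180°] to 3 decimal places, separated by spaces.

81.472 150.002 -111.474

wrist centre = target − a_3·(cos φ, sin φ) = (-1.9280, 3.9999)
cos θ_2 = (19.7164−8²−5²)/(2·8·5) = -0.8660; θ_2 = 150.0023° (elbow-up)
β = atan2(3.9999,-1.9280) = 115.7346°; ψ = atan2(2.4998,3.6698) = 34.2625°
θ_1 = β − ψ = 81.4722°
θ_3 = φ − θ_1 − θ_2 = -111.4745° (wrapped to (-180°,180°])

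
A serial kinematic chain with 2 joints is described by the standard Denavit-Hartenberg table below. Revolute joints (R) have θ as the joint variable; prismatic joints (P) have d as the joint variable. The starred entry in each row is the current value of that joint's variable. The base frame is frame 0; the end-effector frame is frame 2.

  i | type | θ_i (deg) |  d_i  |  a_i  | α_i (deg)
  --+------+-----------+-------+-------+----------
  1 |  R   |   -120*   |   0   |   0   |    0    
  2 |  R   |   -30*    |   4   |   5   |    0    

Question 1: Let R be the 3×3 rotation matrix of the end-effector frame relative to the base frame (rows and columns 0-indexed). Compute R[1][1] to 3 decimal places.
End-effector y-axis (col 1 of R) = (0.5000,-0.8660,0.0000)
R[1][1] = -0.8660

-0.866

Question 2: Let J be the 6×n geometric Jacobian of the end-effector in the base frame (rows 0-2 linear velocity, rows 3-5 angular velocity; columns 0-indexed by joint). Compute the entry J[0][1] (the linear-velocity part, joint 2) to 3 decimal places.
axis z_1 = (0.0000,0.0000,1.0000); lever o_n−o_1 = (-4.3301,-2.5000,4.0000)
cross product → J_v[:, 1] = (2.5000,-4.3301,0.0000)
J_ω[:, 1] = z_1
entry J[0][1] = 2.5000

2.500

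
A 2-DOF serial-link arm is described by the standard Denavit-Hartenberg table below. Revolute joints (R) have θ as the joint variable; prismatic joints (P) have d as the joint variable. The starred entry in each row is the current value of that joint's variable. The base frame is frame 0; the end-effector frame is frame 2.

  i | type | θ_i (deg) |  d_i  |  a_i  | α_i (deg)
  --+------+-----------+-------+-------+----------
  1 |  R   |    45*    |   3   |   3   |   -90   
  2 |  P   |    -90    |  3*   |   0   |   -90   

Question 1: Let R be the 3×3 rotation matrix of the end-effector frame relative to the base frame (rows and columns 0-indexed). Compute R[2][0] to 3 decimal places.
1.000

End-effector x-axis (col 0 of R) = (0.0000,-0.0000,1.0000)
R[2][0] = 1.0000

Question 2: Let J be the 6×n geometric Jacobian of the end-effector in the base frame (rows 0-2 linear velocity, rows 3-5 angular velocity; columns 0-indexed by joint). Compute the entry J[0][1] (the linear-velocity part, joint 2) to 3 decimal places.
-0.707

prismatic axis z_1 = (-0.7071,0.7071,0.0000)
J_v[:, 1] = z_1; J_ω[:, 1] = (0,0,0)
entry J[0][1] = -0.7071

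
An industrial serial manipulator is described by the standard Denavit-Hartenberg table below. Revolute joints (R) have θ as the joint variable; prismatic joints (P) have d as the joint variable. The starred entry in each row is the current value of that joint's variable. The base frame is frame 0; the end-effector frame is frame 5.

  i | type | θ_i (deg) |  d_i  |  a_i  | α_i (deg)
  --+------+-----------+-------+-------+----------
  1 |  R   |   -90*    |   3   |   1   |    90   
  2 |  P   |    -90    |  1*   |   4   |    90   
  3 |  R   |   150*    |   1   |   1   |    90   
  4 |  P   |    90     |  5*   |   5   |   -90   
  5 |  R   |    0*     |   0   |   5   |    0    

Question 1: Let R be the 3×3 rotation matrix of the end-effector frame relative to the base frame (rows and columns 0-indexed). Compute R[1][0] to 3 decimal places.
1.000

End-effector x-axis (col 0 of R) = (-0.0000,1.0000,0.0000)
R[1][0] = 1.0000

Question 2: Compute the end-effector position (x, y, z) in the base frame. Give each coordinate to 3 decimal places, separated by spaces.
-5.830 10.000 -2.634

after link 1: o_1 = (0.0000, -1.0000, 3.0000)
after link 2: o_2 = (-1.0000, -1.0000, -1.0000)
after link 3: o_3 = (-1.5000, -0.0000, -0.1340)
after link 4: o_4 = (-5.8301, 5.0000, -2.6340)
after link 5: o_5 = (-5.8301, 10.0000, -2.6340)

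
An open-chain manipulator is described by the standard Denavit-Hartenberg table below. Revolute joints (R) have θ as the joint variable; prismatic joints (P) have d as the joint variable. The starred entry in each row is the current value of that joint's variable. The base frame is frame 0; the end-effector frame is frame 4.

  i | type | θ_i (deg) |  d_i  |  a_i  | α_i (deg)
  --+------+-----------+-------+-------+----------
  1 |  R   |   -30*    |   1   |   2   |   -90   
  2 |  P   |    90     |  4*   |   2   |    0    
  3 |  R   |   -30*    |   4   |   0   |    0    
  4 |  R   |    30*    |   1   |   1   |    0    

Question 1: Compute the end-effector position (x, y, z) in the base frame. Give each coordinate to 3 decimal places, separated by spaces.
6.232 6.794 -2.000

after link 1: o_1 = (1.7321, -1.0000, 1.0000)
after link 2: o_2 = (3.7321, 2.4641, -1.0000)
after link 3: o_3 = (5.7321, 5.9282, -1.0000)
after link 4: o_4 = (6.2321, 6.7942, -2.0000)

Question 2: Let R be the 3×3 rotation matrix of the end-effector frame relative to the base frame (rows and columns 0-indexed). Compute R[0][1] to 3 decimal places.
End-effector y-axis (col 1 of R) = (-0.8660,0.5000,-0.0000)
R[0][1] = -0.8660

-0.866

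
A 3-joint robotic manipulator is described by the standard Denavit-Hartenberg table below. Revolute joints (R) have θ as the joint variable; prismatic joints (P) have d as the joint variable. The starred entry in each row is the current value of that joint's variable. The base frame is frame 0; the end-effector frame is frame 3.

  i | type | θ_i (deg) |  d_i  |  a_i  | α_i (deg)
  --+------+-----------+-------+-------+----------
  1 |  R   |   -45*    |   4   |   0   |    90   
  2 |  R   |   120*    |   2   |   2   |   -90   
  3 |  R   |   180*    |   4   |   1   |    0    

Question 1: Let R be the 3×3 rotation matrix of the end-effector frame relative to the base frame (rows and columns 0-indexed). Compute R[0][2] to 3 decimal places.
-0.612

End-effector z-axis (col 2 of R) = (-0.6124,0.6124,-0.5000)
R[0][2] = -0.6124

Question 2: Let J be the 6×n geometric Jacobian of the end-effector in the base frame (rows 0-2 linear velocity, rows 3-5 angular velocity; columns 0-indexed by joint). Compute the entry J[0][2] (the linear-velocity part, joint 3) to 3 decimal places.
-0.707

axis z_2 = (-0.6124,0.6124,-0.5000); lever o_n−o_2 = (-2.0959,2.0959,-2.8660)
cross product → J_v[:, 2] = (-0.7071,-0.7071,-0.0000)
J_ω[:, 2] = z_2
entry J[0][2] = -0.7071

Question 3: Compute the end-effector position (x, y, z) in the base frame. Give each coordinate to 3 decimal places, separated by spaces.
after link 1: o_1 = (0.0000, 0.0000, 4.0000)
after link 2: o_2 = (-2.1213, -0.7071, 5.7321)
after link 3: o_3 = (-4.2173, 1.3888, 2.8660)

-4.217 1.389 2.866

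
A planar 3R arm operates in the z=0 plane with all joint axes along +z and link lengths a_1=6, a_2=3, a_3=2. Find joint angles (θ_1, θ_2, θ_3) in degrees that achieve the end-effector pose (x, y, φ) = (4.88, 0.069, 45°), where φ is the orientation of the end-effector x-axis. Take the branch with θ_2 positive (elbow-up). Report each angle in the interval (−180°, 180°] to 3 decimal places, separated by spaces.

-45.005 150.006 -60.001

wrist centre = target − a_3·(cos φ, sin φ) = (3.4658, -1.3452)
cos θ_2 = (13.8213−6²−3²)/(2·6·3) = -0.8661; θ_2 = 150.0058° (elbow-up)
β = atan2(-1.3452,3.4658) = -21.2133°; ψ = atan2(1.4997,3.4018) = 23.7912°
θ_1 = β − ψ = -45.0045°
θ_3 = φ − θ_1 − θ_2 = -60.0013° (wrapped to (-180°,180°])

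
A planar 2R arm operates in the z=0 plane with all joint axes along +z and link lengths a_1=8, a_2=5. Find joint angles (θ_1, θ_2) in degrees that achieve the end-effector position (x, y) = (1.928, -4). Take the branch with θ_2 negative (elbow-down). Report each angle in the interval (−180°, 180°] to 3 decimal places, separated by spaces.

-30.003 -150.001

cos θ_2 = (19.7172−8²−5²)/(2·8·5) = -0.8660; θ_2 = -150.0011° (elbow-down)
β = atan2(-4.0000,1.9280) = -64.2659°; ψ = atan2(-2.4999,3.6698) = -34.2630°
θ_1 = β − ψ = -30.0029°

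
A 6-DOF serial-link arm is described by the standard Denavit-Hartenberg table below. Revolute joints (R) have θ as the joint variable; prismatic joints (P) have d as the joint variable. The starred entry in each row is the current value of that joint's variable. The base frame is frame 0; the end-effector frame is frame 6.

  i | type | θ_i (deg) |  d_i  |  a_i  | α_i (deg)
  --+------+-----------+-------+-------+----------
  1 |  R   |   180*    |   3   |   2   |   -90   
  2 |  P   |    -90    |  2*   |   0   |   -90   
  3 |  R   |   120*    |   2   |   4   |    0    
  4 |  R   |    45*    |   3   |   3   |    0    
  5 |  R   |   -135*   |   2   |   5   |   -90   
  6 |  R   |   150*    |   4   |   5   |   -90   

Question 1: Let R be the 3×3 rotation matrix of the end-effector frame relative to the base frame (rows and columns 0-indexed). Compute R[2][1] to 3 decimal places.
End-effector y-axis (col 1 of R) = (-0.0000,-0.8660,0.5000)
R[2][1] = 0.5000

0.500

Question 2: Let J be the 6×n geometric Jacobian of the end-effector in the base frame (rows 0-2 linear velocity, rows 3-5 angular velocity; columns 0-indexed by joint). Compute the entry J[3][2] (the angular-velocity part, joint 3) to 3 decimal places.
-1.000

axis z_2 = (-1.0000,0.0000,-0.0000); lever o_n−o_2 = (-4.5000,8.0396,-6.3177)
cross product → J_v[:, 2] = (0.0000,-6.3177,-8.0396)
J_ω[:, 2] = z_2
entry J[3][2] = -1.0000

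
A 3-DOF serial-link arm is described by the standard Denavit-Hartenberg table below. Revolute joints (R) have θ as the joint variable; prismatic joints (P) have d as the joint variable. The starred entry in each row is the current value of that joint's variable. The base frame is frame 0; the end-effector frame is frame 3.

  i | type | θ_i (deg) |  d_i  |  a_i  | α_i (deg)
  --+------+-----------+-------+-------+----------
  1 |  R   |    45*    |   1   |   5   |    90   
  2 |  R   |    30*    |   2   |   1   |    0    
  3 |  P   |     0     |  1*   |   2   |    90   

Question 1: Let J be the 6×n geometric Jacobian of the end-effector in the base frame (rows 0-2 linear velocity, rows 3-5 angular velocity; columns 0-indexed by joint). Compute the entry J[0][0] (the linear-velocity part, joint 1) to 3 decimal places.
axis z_0 = ẑ; lever o_n−o_0 = (7.4940,3.2513,2.5000)
cross product → J_v[:, 0] = (-3.2513,7.4940,0.0000)
J_ω[:, 0] = z_0
entry J[0][0] = -3.2513

-3.251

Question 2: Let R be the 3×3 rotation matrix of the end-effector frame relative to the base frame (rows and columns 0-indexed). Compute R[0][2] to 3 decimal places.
0.354

End-effector z-axis (col 2 of R) = (0.3536,0.3536,-0.8660)
R[0][2] = 0.3536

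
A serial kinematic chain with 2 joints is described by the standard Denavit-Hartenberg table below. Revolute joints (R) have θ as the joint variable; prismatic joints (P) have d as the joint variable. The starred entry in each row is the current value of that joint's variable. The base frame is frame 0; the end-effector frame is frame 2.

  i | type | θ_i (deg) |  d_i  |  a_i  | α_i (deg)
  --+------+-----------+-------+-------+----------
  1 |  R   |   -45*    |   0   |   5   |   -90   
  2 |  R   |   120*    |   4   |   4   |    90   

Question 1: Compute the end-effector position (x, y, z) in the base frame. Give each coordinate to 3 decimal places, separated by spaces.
after link 1: o_1 = (3.5355, -3.5355, 0.0000)
after link 2: o_2 = (4.9497, 0.7071, -3.4641)

4.950 0.707 -3.464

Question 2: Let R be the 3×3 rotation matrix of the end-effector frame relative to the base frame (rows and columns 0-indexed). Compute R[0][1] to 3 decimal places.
End-effector y-axis (col 1 of R) = (0.7071,0.7071,0.0000)
R[0][1] = 0.7071

0.707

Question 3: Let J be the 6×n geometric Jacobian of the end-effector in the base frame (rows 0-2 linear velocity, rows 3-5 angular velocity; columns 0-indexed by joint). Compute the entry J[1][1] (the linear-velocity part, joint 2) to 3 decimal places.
axis z_1 = (0.7071,0.7071,0.0000); lever o_n−o_1 = (1.4142,4.2426,-3.4641)
cross product → J_v[:, 1] = (-2.4495,2.4495,2.0000)
J_ω[:, 1] = z_1
entry J[1][1] = 2.4495

2.449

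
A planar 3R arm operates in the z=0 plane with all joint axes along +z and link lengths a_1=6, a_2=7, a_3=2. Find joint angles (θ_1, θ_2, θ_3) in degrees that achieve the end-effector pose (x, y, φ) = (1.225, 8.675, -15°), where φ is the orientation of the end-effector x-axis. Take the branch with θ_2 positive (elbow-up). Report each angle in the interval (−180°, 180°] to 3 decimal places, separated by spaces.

wrist centre = target − a_3·(cos φ, sin φ) = (-0.7069, 9.1926)
cos θ_2 = (85.0042−6²−7²)/(2·6·7) = 0.0001; θ_2 = 89.9971° (elbow-up)
β = atan2(9.1926,-0.7069) = 94.3970°; ψ = atan2(7.0000,6.0004) = 49.3970°
θ_1 = β − ψ = 45.0000°
θ_3 = φ − θ_1 − θ_2 = -149.9971° (wrapped to (-180°,180°])

45.000 89.997 -149.997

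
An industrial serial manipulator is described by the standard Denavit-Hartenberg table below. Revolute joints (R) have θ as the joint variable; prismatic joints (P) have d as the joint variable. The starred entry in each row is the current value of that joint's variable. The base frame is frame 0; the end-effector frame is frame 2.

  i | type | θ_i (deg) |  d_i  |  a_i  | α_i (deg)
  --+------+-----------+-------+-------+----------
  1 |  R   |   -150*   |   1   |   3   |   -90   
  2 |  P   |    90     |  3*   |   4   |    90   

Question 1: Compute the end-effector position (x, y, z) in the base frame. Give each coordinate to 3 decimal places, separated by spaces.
after link 1: o_1 = (-2.5981, -1.5000, 1.0000)
after link 2: o_2 = (-1.0981, -4.0981, -3.0000)

-1.098 -4.098 -3.000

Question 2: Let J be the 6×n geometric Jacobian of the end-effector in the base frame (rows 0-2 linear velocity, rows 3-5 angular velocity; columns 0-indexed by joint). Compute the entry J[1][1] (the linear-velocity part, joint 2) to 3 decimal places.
-0.866

prismatic axis z_1 = (0.5000,-0.8660,0.0000)
J_v[:, 1] = z_1; J_ω[:, 1] = (0,0,0)
entry J[1][1] = -0.8660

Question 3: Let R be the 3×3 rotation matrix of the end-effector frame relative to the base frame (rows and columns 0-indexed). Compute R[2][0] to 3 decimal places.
End-effector x-axis (col 0 of R) = (-0.0000,-0.0000,-1.0000)
R[2][0] = -1.0000

-1.000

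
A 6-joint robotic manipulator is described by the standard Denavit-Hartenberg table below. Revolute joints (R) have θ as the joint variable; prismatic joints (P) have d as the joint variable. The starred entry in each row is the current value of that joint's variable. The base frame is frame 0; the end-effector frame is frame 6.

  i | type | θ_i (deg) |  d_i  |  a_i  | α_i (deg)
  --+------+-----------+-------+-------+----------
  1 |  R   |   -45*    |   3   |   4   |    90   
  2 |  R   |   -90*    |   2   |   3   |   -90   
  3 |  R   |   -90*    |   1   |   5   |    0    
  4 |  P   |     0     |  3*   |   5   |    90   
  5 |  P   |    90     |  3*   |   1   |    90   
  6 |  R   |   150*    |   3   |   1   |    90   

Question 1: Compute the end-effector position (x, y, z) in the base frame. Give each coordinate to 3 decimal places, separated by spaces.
after link 1: o_1 = (2.8284, -2.8284, 3.0000)
after link 2: o_2 = (1.4142, -4.2426, 0.0000)
after link 3: o_3 = (-1.4142, -8.4853, 0.0000)
after link 4: o_4 = (-2.8284, -14.1421, 0.0000)
after link 5: o_5 = (-2.1213, -14.8492, 3.0000)
after link 6: o_6 = (-4.8550, -16.3582, 3.5000)

-4.855 -16.358 3.500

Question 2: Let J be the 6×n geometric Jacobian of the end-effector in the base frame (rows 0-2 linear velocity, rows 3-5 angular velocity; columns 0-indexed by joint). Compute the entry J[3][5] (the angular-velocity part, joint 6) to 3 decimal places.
-0.707

axis z_5 = (-0.7071,-0.7071,0.0000); lever o_n−o_5 = (-2.7337,-1.5089,0.5000)
cross product → J_v[:, 5] = (-0.3536,0.3536,-0.8660)
J_ω[:, 5] = z_5
entry J[3][5] = -0.7071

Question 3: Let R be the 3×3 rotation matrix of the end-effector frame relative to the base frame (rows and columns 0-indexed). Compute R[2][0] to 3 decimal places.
End-effector x-axis (col 0 of R) = (-0.6124,0.6124,0.5000)
R[2][0] = 0.5000

0.500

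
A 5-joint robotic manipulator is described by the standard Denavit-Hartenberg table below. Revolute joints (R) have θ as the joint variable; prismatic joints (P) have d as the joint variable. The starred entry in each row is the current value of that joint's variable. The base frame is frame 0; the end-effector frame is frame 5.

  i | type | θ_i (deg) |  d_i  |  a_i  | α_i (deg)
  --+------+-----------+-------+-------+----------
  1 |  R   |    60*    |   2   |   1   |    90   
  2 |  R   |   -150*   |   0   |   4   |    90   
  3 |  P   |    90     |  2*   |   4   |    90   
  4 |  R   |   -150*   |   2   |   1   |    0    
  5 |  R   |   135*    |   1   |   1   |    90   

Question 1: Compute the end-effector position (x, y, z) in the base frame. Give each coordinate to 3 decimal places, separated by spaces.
0.709 -6.971 -0.425

after link 1: o_1 = (0.5000, 0.8660, 2.0000)
after link 2: o_2 = (-1.2321, -2.1340, 0.0000)
after link 3: o_3 = (1.7321, -5.0000, 1.7321)
after link 4: o_4 = (0.2410, -5.8505, 0.2990)
after link 5: o_5 = (0.7092, -6.9714, -0.4251)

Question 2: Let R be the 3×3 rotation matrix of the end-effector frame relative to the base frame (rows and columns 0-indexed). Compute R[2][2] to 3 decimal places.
End-effector z-axis (col 2 of R) = (0.0173,0.5477,-0.8365)
R[2][2] = -0.8365

-0.837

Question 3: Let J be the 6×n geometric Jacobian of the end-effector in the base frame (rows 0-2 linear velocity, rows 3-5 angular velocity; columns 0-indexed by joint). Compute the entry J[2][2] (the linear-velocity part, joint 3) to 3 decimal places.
0.866

prismatic axis z_2 = (-0.2500,-0.4330,0.8660)
J_v[:, 2] = z_2; J_ω[:, 2] = (0,0,0)
entry J[2][2] = 0.8660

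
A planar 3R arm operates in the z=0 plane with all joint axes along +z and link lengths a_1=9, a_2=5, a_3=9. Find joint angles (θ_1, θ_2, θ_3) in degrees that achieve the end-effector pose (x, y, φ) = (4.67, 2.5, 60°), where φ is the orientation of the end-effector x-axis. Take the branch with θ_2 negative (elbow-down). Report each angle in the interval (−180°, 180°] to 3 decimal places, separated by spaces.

-59.999 -150.000 -90.001

wrist centre = target − a_3·(cos φ, sin φ) = (0.1700, -5.2942)
cos θ_2 = (28.0578−9²−5²)/(2·9·5) = -0.8660; θ_2 = -149.9999° (elbow-down)
β = atan2(-5.2942,0.1700) = -88.1608°; ψ = atan2(-2.5000,4.6699) = -28.1622°
θ_1 = β − ψ = -59.9986°
θ_3 = φ − θ_1 − θ_2 = -90.0015° (wrapped to (-180°,180°])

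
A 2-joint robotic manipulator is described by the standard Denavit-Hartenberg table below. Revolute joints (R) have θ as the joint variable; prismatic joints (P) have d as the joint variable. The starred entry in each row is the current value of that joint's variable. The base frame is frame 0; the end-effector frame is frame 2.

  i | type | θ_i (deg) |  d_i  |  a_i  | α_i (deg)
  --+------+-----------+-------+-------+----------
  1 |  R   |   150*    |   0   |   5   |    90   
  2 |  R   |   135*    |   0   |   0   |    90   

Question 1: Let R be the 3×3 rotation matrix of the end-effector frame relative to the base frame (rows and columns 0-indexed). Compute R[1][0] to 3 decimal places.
-0.354

End-effector x-axis (col 0 of R) = (0.6124,-0.3536,0.7071)
R[1][0] = -0.3536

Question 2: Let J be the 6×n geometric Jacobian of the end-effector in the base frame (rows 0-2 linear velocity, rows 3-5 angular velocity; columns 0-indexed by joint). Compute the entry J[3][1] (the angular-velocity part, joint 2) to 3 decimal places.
0.500

axis z_1 = (0.5000,0.8660,0.0000); lever o_n−o_1 = (0.0000,0.0000,0.0000)
cross product → J_v[:, 1] = (0.0000,0.0000,0.0000)
J_ω[:, 1] = z_1
entry J[3][1] = 0.5000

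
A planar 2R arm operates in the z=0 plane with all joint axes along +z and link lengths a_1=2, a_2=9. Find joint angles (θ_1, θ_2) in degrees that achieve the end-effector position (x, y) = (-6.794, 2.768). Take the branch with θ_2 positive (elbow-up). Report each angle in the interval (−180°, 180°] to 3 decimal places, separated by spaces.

15.656 150.009

cos θ_2 = (53.8203−2²−9²)/(2·2·9) = -0.8661; θ_2 = 150.0090° (elbow-up)
β = atan2(2.7680,-6.7940) = 157.8331°; ψ = atan2(4.4988,-5.7949) = 142.1768°
θ_1 = β − ψ = 15.6563°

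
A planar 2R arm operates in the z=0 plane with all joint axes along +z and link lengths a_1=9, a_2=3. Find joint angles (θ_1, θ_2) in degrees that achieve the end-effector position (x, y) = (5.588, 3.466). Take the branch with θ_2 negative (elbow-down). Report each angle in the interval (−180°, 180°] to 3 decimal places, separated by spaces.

cos θ_2 = (43.2389−9²−3²)/(2·9·3) = -0.8659; θ_2 = -149.9909° (elbow-down)
β = atan2(3.4660,5.5880) = 31.8096°; ψ = atan2(-1.5004,6.4022) = -13.1898°
θ_1 = β − ψ = 44.9994°

44.999 -149.991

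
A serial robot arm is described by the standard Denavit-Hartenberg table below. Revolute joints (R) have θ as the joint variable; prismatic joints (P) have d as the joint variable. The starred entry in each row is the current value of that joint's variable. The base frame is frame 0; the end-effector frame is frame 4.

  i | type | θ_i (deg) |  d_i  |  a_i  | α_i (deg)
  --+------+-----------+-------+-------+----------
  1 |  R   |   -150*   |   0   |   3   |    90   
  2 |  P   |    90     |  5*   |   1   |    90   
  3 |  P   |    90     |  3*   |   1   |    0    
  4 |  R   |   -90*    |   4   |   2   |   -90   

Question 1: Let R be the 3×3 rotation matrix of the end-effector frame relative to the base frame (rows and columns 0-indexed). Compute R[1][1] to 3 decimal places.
End-effector y-axis (col 1 of R) = (0.8660,0.5000,0.0000)
R[1][1] = 0.5000

0.500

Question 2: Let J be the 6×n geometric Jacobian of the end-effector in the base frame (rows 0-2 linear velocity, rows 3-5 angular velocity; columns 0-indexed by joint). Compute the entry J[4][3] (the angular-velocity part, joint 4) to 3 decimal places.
axis z_3 = (-0.8660,-0.5000,-0.0000); lever o_n−o_3 = (-3.4641,-2.0000,2.0000)
cross product → J_v[:, 3] = (-1.0000,1.7321,0.0000)
J_ω[:, 3] = z_3
entry J[4][3] = -0.5000

-0.500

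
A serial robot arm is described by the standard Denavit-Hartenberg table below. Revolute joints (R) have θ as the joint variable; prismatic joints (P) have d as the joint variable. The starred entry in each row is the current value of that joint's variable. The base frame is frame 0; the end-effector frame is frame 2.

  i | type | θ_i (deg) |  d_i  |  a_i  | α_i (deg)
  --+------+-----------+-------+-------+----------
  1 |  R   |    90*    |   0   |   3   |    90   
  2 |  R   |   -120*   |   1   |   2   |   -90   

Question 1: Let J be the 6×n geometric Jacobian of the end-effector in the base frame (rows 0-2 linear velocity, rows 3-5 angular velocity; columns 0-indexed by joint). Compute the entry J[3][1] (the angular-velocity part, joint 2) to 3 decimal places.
1.000

axis z_1 = (1.0000,-0.0000,0.0000); lever o_n−o_1 = (1.0000,-1.0000,-1.7321)
cross product → J_v[:, 1] = (0.0000,1.7321,-1.0000)
J_ω[:, 1] = z_1
entry J[3][1] = 1.0000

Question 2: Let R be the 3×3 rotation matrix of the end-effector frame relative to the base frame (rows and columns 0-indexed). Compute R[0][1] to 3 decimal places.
-1.000

End-effector y-axis (col 1 of R) = (-1.0000,0.0000,-0.0000)
R[0][1] = -1.0000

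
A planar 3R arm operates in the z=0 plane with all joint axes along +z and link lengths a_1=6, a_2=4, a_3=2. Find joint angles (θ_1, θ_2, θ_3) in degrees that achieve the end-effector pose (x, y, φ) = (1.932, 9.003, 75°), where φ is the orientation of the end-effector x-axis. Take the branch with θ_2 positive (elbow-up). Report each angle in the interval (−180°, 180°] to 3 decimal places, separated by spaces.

wrist centre = target − a_3·(cos φ, sin φ) = (1.4144, 7.0711)
cos θ_2 = (52.0016−6²−4²)/(2·6·4) = 0.0000; θ_2 = 89.9981° (elbow-up)
β = atan2(7.0711,1.4144) = 78.6890°; ψ = atan2(4.0000,6.0001) = 33.6895°
θ_1 = β − ψ = 44.9995°
θ_3 = φ − θ_1 − θ_2 = -59.9977° (wrapped to (-180°,180°])

45.000 89.998 -59.998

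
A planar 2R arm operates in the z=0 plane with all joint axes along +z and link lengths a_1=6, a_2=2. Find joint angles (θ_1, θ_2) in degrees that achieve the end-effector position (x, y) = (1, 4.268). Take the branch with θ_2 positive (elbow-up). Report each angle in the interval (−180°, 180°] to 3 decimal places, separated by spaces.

cos θ_2 = (19.2158−6²−2²)/(2·6·2) = -0.8660; θ_2 = 149.9979° (elbow-up)
β = atan2(4.2680,1.0000) = 76.8134°; ψ = atan2(1.0001,4.2680) = 13.1875°
θ_1 = β − ψ = 63.6259°

63.626 149.998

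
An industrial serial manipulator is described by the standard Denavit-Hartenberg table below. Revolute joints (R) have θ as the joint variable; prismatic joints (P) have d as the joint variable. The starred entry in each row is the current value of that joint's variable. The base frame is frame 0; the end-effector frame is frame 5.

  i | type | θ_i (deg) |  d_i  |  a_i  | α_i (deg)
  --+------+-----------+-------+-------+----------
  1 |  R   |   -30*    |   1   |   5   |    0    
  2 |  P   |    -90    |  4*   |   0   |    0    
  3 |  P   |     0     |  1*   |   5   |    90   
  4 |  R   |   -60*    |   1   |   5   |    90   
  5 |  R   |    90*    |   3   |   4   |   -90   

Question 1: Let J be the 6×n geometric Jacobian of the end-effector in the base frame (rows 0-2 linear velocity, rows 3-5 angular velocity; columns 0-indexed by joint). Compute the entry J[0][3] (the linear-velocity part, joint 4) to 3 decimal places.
-2.915

axis z_3 = (-0.8660,0.5000,0.0000); lever o_n−o_3 = (-4.2811,2.5849,-5.8301)
cross product → J_v[:, 3] = (-2.9151,-5.0490,-0.0981)
J_ω[:, 3] = z_3
entry J[0][3] = -2.9151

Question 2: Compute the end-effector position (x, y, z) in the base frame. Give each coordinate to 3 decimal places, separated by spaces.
after link 1: o_1 = (4.3301, -2.5000, 1.0000)
after link 2: o_2 = (4.3301, -2.5000, 5.0000)
after link 3: o_3 = (1.8301, -6.8301, 6.0000)
after link 4: o_4 = (-0.2859, -8.4952, 1.6699)
after link 5: o_5 = (-2.4510, -4.2452, 0.1699)

-2.451 -4.245 0.170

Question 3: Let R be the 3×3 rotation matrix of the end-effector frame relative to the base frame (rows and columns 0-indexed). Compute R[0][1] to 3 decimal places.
-0.433

End-effector y-axis (col 1 of R) = (-0.4330,-0.7500,0.5000)
R[0][1] = -0.4330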